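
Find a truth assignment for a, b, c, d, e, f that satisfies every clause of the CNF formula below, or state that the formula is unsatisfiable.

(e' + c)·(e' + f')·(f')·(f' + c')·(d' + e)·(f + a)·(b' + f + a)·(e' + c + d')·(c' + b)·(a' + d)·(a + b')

The clause (f') is unit, so f = 0.
The clause (a) is unit, so a = 1.
The clause (d) is unit, so d = 1.
The clause (e) is unit, so e = 1.
The clause (c) is unit, so c = 1.
The clause (b) is unit, so b = 1.
This assignment satisfies each clause.

a=1; b=1; c=1; d=1; e=1; f=0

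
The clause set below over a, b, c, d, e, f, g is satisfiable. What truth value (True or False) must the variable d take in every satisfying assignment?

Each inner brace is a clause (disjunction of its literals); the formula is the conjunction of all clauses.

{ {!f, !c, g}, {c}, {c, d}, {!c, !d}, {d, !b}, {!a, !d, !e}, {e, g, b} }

Suppose d = true.
The clause (c) is unit, so c = true.
But (!c) is also a unit clause — contradiction.
So every satisfying assignment has d = False.

False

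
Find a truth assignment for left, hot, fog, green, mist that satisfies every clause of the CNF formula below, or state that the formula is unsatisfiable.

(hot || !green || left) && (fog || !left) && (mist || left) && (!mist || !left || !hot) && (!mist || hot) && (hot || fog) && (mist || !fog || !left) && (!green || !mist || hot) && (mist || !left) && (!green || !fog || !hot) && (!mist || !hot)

UNSATISFIABLE

Case fog = true:
Case mist = true:
(hot) alone gives hot = true.
Now (!hot) is unsatisfied and unit — conflict.
That branch fails; take mist = false instead.
(left) alone gives left = true.
Now (!left) is unsatisfied and unit — conflict.
Both values of mist lead to a conflict.
That branch fails; take fog = false instead.
(!left) alone gives left = false.
(mist) alone gives mist = true.
(hot) alone gives hot = true.
Now (!hot) is unsatisfied and unit — conflict.
Both values of fog lead to a conflict.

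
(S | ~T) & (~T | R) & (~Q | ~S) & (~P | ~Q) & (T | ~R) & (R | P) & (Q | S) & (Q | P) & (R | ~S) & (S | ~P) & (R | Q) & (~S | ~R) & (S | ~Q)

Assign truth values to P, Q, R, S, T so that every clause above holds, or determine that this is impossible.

UNSATISFIABLE

Try S = 1.
Unit clause (~Q) forces Q = 0.
Unit clause (P) forces P = 1.
Unit clause (R) forces R = 1.
Now (~R) is unsatisfied and unit — conflict.
So S must be the other value — set S = 0.
Unit clause (~T) forces T = 0.
Unit clause (~R) forces R = 0.
Unit clause (P) forces P = 1.
Now (~P) is unsatisfied and unit — conflict.
Both values of S lead to a conflict.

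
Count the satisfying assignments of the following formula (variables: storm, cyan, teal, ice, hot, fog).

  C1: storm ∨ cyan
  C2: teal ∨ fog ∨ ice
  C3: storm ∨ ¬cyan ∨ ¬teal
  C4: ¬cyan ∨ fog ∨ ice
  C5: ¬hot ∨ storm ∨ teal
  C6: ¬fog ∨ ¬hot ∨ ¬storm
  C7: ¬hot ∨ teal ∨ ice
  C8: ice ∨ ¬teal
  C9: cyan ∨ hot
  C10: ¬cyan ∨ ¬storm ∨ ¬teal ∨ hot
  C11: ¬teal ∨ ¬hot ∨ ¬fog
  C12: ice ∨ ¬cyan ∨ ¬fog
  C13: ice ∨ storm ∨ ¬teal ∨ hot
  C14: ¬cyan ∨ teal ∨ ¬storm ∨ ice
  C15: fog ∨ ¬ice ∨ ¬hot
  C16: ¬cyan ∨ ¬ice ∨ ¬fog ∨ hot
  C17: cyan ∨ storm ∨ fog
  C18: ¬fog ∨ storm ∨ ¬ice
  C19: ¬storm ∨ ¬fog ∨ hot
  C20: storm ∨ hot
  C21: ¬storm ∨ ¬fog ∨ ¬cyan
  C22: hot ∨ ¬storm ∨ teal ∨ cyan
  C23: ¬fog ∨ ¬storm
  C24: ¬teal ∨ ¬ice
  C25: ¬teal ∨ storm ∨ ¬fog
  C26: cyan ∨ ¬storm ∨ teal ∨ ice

1

There are 2^6 = 64 truth assignments over (storm, cyan, teal, ice, hot, fog).
Split on storm. With storm = True, the clauses containing storm are satisfied and ¬storm drops from the rest; 1 of the 2^5 = 32 assignments to the other variables satisfy what remains.
With storm = False, by the same count on the reduced clause set, 0 assignments work.
(One model: storm=T, cyan=T, teal=F, ice=T, hot=F, fog=F.)
Total: 1 + 0 = 1.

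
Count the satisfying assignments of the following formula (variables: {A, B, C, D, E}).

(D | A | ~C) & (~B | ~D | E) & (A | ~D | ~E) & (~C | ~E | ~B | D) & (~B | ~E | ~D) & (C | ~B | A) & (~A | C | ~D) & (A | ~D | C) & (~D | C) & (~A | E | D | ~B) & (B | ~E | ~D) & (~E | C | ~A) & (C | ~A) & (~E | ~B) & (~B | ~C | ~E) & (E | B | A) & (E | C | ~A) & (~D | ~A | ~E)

There are 2^5 = 32 truth assignments over (A, B, C, D, E).
Split on B. With B = 1, the clauses containing B are satisfied and ~B drops from the rest; 0 of the 2^4 = 16 assignments to the other variables satisfy what remains.
With B = 0, by the same count on the reduced clause set, 4 assignments work.
(One model: A=F, B=F, C=F, D=F, E=T.)
Total: 0 + 4 = 4.

4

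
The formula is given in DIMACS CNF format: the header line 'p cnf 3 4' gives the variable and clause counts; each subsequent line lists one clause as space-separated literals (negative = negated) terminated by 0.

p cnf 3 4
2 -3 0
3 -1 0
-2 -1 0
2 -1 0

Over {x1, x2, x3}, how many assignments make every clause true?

3

There are 2^3 = 8 truth assignments over (x1, x2, x3).
Check each against the 4 clauses (columns in the order x1, x2, x3):
  F F F  ✓ satisfies all
  F F T  ✗ fails (x2 ∨ ¬x3)
  F T F  ✓ satisfies all
  F T T  ✓ satisfies all
  T F F  ✗ fails (x3 ∨ ¬x1)
  T F T  ✗ fails (x2 ∨ ¬x3)
  T T F  ✗ fails (x3 ∨ ¬x1)
  T T T  ✗ fails (¬x2 ∨ ¬x1)
3 of the 8 rows are models.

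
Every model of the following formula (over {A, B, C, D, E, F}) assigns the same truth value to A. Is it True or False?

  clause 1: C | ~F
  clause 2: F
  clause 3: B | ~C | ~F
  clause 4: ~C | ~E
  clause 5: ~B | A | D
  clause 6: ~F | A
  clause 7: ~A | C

Suppose A = 0.
Unit clause (F) forces F = 1.
But (~F) is also a unit clause — contradiction.
So every satisfying assignment has A = True.

True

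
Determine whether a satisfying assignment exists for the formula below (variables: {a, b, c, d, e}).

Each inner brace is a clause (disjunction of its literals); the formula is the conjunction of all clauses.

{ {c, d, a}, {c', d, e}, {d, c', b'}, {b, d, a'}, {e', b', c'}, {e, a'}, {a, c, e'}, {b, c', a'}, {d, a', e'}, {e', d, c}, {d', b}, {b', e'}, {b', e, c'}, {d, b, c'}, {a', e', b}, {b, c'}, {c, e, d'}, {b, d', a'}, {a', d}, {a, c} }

Unsatisfiable

Suppose e = 1.
From the singleton clause (b'), b = 0.
From the singleton clause (d'), d = 0.
From the singleton clause (a'), a = 0.
From the singleton clause (c), c = 1.
But (c') is also a unit clause — contradiction.
That branch fails; take e = 0 instead.
From the singleton clause (a'), a = 0.
From the singleton clause (c), c = 1.
From the singleton clause (d), d = 1.
From the singleton clause (b), b = 1.
But (b') is also a unit clause — contradiction.
Either choice for e ends in contradiction.
No assignment satisfies every clause.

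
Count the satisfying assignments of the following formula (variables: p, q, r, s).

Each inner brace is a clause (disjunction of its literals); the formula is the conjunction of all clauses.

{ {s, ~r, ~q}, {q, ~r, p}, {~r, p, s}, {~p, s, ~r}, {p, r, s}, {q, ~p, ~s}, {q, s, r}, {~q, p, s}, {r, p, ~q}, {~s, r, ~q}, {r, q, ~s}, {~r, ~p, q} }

There are 2^4 = 16 truth assignments over (p, q, r, s).
Check each against the 12 clauses (columns in the order p, q, r, s):
  F F F F  ✗ fails (p | r | s)
  F F F T  ✗ fails (r | q | ~s)
  F F T F  ✗ fails (q | ~r | p)
  F F T T  ✗ fails (q | ~r | p)
  F T F F  ✗ fails (p | r | s)
  F T F T  ✗ fails (r | p | ~q)
  F T T F  ✗ fails (s | ~r | ~q)
  F T T T  ✓ satisfies all
  T F F F  ✗ fails (q | s | r)
  T F F T  ✗ fails (q | ~p | ~s)
  T F T F  ✗ fails (~p | s | ~r)
  T F T T  ✗ fails (q | ~p | ~s)
  T T F F  ✓ satisfies all
  T T F T  ✗ fails (~s | r | ~q)
  T T T F  ✗ fails (s | ~r | ~q)
  T T T T  ✓ satisfies all
3 of the 16 rows are models.

3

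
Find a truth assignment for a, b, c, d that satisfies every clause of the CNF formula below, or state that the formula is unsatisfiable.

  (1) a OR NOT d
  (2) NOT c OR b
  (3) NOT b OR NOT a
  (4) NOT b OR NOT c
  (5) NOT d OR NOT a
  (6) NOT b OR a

a=true,  b=false,  c=false,  d=false

Branch on a: set a = true.
Unit clause (NOT b) forces b = false.
Unit clause (NOT c) forces c = false.
Unit clause (NOT d) forces d = false.
This assignment satisfies each clause.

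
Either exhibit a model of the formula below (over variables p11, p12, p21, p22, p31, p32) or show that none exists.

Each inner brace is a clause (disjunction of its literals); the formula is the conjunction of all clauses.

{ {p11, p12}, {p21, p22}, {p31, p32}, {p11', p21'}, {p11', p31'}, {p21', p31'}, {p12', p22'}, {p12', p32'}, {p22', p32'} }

UNSATISFIABLE

Try p11 = 1.
The clause (p21') is unit, so p21 = 0.
The clause (p22) is unit, so p22 = 1.
The clause (p31') is unit, so p31 = 0.
The clause (p32) is unit, so p32 = 1.
But (p32') is also a unit clause — contradiction.
Backtrack on p11: now try p11 = 0.
The clause (p12) is unit, so p12 = 1.
The clause (p22') is unit, so p22 = 0.
The clause (p21) is unit, so p21 = 1.
The clause (p31') is unit, so p31 = 0.
The clause (p32) is unit, so p32 = 1.
But (p32') is also a unit clause — contradiction.
Either choice for p11 ends in contradiction.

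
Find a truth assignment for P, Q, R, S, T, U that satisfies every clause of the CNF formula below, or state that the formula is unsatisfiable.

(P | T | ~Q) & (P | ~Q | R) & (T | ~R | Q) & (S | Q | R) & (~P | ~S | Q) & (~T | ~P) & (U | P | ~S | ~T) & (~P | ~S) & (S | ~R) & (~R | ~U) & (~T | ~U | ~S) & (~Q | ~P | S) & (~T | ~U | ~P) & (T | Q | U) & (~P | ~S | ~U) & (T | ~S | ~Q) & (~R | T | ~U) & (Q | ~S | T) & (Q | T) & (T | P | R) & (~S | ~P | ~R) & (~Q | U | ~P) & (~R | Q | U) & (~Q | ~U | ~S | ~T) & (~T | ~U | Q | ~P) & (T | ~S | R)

Try T = 0.
From the singleton clause (Q), Q = 1.
From the singleton clause (P), P = 1.
From the singleton clause (~S), S = 0.
But (S) is also a unit clause — contradiction.
Backtrack on T: now try T = 1.
From the singleton clause (~P), P = 0.
Try Q = 0.
Try S = 1.
From the singleton clause (U), U = 1.
But (~U) is also a unit clause — contradiction.
Backtrack on S: now try S = 0.
From the singleton clause (R), R = 1.
But (~R) is also a unit clause — contradiction.
Neither S = 1 nor S = 0 works.
Backtrack on Q: now try Q = 1.
From the singleton clause (R), R = 1.
From the singleton clause (S), S = 1.
From the singleton clause (U), U = 1.
But (~U) is also a unit clause — contradiction.
Neither Q = 1 nor Q = 0 works.
Neither T = 1 nor T = 0 works.

UNSATISFIABLE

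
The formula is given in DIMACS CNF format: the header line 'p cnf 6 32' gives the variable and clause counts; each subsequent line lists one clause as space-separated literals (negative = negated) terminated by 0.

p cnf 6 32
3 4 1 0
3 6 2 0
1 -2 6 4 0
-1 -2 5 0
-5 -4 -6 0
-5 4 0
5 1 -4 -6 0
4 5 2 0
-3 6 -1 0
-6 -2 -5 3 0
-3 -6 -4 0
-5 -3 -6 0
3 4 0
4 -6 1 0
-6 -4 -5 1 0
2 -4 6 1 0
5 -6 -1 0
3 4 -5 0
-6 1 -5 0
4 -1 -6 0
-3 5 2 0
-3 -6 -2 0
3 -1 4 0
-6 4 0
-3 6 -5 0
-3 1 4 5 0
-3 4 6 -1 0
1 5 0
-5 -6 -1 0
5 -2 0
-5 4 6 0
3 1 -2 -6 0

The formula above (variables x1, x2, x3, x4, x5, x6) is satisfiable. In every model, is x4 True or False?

Suppose x4 = False.
From the singleton clause (¬x5), x5 = False.
From the singleton clause (x2), x2 = True.
But (¬x2) is also a unit clause — contradiction.
So every satisfying assignment has x4 = True.

True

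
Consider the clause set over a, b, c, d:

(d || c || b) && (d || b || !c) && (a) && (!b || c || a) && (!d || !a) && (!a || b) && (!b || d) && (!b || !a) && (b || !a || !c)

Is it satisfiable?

The clause (a) is unit, so a = true.
The clause (!d) is unit, so d = false.
The clause (b) is unit, so b = true.
But (!b) is also a unit clause — contradiction.
No assignment satisfies every clause.

No, unsatisfiable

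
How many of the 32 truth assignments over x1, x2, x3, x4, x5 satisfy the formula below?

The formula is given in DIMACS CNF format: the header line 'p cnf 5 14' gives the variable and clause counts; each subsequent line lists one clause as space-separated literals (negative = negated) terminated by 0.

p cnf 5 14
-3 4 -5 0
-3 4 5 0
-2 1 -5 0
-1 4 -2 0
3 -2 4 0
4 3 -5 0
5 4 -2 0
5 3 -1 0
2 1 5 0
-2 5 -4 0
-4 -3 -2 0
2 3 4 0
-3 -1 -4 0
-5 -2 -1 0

3

There are 2^5 = 32 truth assignments over (x1, x2, x3, x4, x5).
Split on x3. With x3 = True, the clauses containing x3 are satisfied and ¬x3 drops from the rest; 1 of the 2^4 = 16 assignments to the other variables satisfy what remains.
With x3 = False, by the same count on the reduced clause set, 2 assignments work.
(One model: x1=F, x2=F, x3=F, x4=T, x5=T.)
Total: 1 + 2 = 3.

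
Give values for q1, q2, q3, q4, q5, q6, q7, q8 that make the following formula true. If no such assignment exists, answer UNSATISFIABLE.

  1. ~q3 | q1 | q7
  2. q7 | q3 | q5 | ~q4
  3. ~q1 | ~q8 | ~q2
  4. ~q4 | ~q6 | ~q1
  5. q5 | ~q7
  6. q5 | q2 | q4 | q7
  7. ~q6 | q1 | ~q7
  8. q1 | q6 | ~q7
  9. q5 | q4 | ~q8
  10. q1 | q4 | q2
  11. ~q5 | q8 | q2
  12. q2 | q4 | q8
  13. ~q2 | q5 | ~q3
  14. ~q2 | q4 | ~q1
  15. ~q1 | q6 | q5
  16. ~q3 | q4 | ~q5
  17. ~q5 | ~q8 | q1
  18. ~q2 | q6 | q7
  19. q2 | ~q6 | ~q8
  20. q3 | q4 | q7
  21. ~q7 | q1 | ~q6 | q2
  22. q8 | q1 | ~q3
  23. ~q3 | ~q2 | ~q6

Try q5 = 1.
Try q8 = 1.
From the singleton clause (q1), q1 = 1.
From the singleton clause (~q2), q2 = 0.
From the singleton clause (~q6), q6 = 0.
Try q3 = 0.
Try q4 = 1.
Every clause is now satisfied; q7 is unconstrained.

q1: 1,  q2: 0,  q3: 0,  q4: 1,  q5: 1,  q6: 0,  q7: 1,  q8: 1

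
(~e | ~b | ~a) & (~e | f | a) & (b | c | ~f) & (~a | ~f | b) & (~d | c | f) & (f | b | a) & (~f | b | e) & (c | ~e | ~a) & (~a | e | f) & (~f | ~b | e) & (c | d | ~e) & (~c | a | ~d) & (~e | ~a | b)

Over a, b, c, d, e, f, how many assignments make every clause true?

There are 2^6 = 64 truth assignments over (a, b, c, d, e, f).
Split on b. With b = 1, the clauses containing b are satisfied and ~b drops from the rest; 4 of the 2^5 = 32 assignments to the other variables satisfy what remains.
With b = 0, by the same count on the reduced clause set, 1 assignment works.
Total: 4 + 1 = 5.

5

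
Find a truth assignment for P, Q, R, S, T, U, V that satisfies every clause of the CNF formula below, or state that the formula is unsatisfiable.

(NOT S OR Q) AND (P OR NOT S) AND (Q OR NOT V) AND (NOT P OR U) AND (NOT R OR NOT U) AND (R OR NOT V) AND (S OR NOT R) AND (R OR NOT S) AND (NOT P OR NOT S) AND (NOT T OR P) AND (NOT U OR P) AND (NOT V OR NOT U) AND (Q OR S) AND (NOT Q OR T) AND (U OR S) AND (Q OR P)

Branch on S: set S = false.
(NOT R) alone gives R = false.
(NOT V) alone gives V = false.
(Q) alone gives Q = true.
(T) alone gives T = true.
(P) alone gives P = true.
(U) alone gives U = true.
All clauses are satisfied.

P=true,  Q=true,  R=false,  S=false,  T=true,  U=true,  V=false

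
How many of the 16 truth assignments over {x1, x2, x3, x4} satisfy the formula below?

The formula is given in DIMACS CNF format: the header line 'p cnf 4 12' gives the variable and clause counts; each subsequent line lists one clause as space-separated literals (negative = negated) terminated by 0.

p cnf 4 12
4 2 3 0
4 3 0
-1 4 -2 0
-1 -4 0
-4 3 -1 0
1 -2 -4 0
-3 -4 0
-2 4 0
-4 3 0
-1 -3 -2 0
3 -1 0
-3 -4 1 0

2

There are 2^4 = 16 truth assignments over (x1, x2, x3, x4).
Check each against the 12 clauses (columns in the order x1, x2, x3, x4):
  F F F F  ✗ fails (x4 ∨ x2 ∨ x3)
  F F F T  ✗ fails (¬x4 ∨ x3)
  F F T F  ✓ satisfies all
  F F T T  ✗ fails (¬x3 ∨ ¬x4)
  F T F F  ✗ fails (x4 ∨ x3)
  F T F T  ✗ fails (x1 ∨ ¬x2 ∨ ¬x4)
  F T T F  ✗ fails (¬x2 ∨ x4)
  F T T T  ✗ fails (x1 ∨ ¬x2 ∨ ¬x4)
  T F F F  ✗ fails (x4 ∨ x2 ∨ x3)
  T F F T  ✗ fails (¬x1 ∨ ¬x4)
  T F T F  ✓ satisfies all
  T F T T  ✗ fails (¬x1 ∨ ¬x4)
  T T F F  ✗ fails (x4 ∨ x3)
  T T F T  ✗ fails (¬x1 ∨ ¬x4)
  T T T F  ✗ fails (¬x1 ∨ x4 ∨ ¬x2)
  T T T T  ✗ fails (¬x1 ∨ ¬x4)
2 of the 16 rows are models.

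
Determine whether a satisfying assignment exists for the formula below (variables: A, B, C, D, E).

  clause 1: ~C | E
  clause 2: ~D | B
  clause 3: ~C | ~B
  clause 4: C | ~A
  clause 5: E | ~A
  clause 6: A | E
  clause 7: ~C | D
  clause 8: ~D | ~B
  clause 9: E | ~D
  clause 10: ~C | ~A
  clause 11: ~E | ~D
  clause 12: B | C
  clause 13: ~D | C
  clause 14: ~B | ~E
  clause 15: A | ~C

No

Suppose C = 0.
Unit clause (~A) forces A = 0.
Unit clause (E) forces E = 1.
Unit clause (~D) forces D = 0.
Unit clause (B) forces B = 1.
But (~B) is also a unit clause — contradiction.
Undo C and try C = 1.
Unit clause (E) forces E = 1.
Unit clause (~B) forces B = 0.
Unit clause (~D) forces D = 0.
But (D) is also a unit clause — contradiction.
Neither C = 1 nor C = 0 works.
No assignment satisfies every clause.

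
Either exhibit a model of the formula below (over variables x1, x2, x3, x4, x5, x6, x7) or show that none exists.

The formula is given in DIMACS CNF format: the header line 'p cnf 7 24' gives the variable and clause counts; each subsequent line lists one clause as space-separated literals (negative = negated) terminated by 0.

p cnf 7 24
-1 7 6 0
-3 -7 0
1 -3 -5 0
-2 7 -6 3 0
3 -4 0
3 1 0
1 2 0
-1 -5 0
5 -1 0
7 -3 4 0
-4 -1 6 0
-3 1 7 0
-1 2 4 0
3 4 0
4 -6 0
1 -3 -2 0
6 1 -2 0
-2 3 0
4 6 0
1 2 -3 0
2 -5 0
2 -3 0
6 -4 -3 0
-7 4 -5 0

Suppose x3 = False.
Unit clause (¬x4) forces x4 = False.
But (x4) is also a unit clause — contradiction.
So x3 must be the other value — set x3 = True.
Unit clause (¬x7) forces x7 = False.
Unit clause (x4) forces x4 = True.
Unit clause (x1) forces x1 = True.
Unit clause (x6) forces x6 = True.
Unit clause (¬x5) forces x5 = False.
But (x5) is also a unit clause — contradiction.
Either choice for x3 ends in contradiction.

UNSATISFIABLE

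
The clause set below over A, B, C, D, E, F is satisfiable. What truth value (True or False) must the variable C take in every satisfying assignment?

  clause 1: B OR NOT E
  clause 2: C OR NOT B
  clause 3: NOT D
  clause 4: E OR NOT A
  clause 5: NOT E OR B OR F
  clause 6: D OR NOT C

False

Suppose C = true.
The clause (NOT D) is unit, so D = false.
That conflicts with the unit clause (D).
So every satisfying assignment has C = False.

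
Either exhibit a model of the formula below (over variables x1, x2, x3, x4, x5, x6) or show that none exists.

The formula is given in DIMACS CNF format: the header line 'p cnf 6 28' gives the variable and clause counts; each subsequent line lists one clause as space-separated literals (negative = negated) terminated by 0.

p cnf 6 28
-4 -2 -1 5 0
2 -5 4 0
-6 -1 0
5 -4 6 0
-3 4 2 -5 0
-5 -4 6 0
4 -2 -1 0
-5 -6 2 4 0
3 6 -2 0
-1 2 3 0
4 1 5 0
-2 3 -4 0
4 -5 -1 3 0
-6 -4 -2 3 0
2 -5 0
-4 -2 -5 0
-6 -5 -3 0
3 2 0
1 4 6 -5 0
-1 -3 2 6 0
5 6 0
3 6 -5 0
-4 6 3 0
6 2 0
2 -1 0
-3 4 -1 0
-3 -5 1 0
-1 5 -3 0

x1=False,  x2=False,  x3=True,  x4=True,  x5=False,  x6=True

Suppose x6 = True.
(¬x1) alone gives x1 = False.
Suppose x4 = True.
Suppose x2 = False.
(¬x5) alone gives x5 = False.
(x3) alone gives x3 = True.
All clauses are satisfied.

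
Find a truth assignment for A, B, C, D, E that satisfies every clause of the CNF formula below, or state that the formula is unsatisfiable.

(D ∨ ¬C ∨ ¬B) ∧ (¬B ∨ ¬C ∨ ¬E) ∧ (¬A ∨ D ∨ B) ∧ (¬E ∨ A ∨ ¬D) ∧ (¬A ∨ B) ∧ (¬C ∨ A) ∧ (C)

(C) alone gives C = True.
(A) alone gives A = True.
(B) alone gives B = True.
(D) alone gives D = True.
(¬E) alone gives E = False.
Every clause now holds.

A ↦ True; B ↦ True; C ↦ True; D ↦ True; E ↦ False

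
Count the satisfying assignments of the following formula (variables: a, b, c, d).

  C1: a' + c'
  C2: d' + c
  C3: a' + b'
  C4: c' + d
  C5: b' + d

4

There are 2^4 = 16 truth assignments over (a, b, c, d).
Check each against the 5 clauses (columns in the order a, b, c, d):
  F F F F  ✓ satisfies all
  F F F T  ✗ fails (d' + c)
  F F T F  ✗ fails (c' + d)
  F F T T  ✓ satisfies all
  F T F F  ✗ fails (b' + d)
  F T F T  ✗ fails (d' + c)
  F T T F  ✗ fails (c' + d)
  F T T T  ✓ satisfies all
  T F F F  ✓ satisfies all
  T F F T  ✗ fails (d' + c)
  T F T F  ✗ fails (a' + c')
  T F T T  ✗ fails (a' + c')
  T T F F  ✗ fails (a' + b')
  T T F T  ✗ fails (d' + c)
  T T T F  ✗ fails (a' + c')
  T T T T  ✗ fails (a' + c')
4 of the 16 rows are models.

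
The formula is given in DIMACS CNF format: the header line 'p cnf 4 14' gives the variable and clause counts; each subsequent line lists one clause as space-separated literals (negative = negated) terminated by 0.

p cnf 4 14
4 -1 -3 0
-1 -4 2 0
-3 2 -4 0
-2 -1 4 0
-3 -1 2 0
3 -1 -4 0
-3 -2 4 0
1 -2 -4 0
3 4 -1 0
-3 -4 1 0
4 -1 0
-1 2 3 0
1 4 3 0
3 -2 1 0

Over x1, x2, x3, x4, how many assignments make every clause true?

3

There are 2^4 = 16 truth assignments over (x1, x2, x3, x4).
Check each against the 14 clauses (columns in the order x1, x2, x3, x4):
  F F F F  ✗ fails (x1 ∨ x4 ∨ x3)
  F F F T  ✓ satisfies all
  F F T F  ✓ satisfies all
  F F T T  ✗ fails (¬x3 ∨ x2 ∨ ¬x4)
  F T F F  ✗ fails (x1 ∨ x4 ∨ x3)
  F T F T  ✗ fails (x1 ∨ ¬x2 ∨ ¬x4)
  F T T F  ✗ fails (¬x3 ∨ ¬x2 ∨ x4)
  F T T T  ✗ fails (x1 ∨ ¬x2 ∨ ¬x4)
  T F F F  ✗ fails (x3 ∨ x4 ∨ ¬x1)
  T F F T  ✗ fails (¬x1 ∨ ¬x4 ∨ x2)
  T F T F  ✗ fails (x4 ∨ ¬x1 ∨ ¬x3)
  T F T T  ✗ fails (¬x1 ∨ ¬x4 ∨ x2)
  T T F F  ✗ fails (¬x2 ∨ ¬x1 ∨ x4)
  T T F T  ✗ fails (x3 ∨ ¬x1 ∨ ¬x4)
  T T T F  ✗ fails (x4 ∨ ¬x1 ∨ ¬x3)
  T T T T  ✓ satisfies all
3 of the 16 rows are models.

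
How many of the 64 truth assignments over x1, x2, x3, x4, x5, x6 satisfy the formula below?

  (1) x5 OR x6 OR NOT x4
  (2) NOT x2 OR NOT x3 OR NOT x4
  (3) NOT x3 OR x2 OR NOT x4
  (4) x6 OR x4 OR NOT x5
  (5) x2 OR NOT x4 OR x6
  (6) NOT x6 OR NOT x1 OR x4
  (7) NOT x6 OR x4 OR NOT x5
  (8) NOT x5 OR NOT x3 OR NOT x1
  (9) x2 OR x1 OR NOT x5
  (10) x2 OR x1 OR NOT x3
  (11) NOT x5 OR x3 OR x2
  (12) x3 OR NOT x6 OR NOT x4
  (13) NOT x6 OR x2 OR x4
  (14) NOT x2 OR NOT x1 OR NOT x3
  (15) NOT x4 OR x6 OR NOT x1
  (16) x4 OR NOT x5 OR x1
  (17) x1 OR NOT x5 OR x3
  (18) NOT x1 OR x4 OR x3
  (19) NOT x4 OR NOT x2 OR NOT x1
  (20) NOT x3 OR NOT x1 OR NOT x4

6

There are 2^6 = 64 truth assignments over (x1, x2, x3, x4, x5, x6).
Split on x4. With x4 = true, the clauses containing x4 are satisfied and NOT x4 drops from the rest; 0 of the 2^5 = 32 assignments to the other variables satisfy what remains.
With x4 = false, by the same count on the reduced clause set, 6 assignments work.
(One model: x1=F, x2=F, x3=F, x4=F, x5=F, x6=F.)
Total: 0 + 6 = 6.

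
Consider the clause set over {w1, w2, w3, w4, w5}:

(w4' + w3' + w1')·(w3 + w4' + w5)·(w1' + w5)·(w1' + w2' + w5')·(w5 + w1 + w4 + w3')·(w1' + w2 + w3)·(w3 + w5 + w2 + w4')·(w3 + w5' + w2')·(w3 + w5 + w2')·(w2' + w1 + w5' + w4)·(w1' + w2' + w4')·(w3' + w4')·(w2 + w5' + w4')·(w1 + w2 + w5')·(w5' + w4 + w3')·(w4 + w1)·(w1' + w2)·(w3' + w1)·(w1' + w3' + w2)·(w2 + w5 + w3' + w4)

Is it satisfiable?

No

Case w1 = 0:
(w4) alone gives w4 = 1.
(w3') alone gives w3 = 0.
(w5) alone gives w5 = 1.
(w2') alone gives w2 = 0.
But (w2) is also a unit clause — contradiction.
Backtrack on w1: now try w1 = 1.
(w5) alone gives w5 = 1.
(w2') alone gives w2 = 0.
But (w2) is also a unit clause — contradiction.
Either choice for w1 ends in contradiction.
No assignment satisfies every clause.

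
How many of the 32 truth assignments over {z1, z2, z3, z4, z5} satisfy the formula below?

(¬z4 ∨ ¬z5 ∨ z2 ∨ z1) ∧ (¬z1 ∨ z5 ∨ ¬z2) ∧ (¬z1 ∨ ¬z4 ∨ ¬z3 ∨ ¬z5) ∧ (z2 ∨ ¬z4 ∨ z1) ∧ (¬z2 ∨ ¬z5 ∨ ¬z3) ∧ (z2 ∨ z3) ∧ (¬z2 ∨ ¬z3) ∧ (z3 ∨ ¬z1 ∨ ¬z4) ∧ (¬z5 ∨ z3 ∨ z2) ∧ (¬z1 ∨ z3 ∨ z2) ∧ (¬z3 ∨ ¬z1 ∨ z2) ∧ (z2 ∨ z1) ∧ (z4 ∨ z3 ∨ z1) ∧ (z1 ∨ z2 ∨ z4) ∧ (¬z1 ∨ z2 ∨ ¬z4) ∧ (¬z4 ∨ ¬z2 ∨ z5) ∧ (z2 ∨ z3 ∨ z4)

2

There are 2^5 = 32 truth assignments over (z1, z2, z3, z4, z5).
Split on z2. With z2 = True, the clauses containing z2 are satisfied and ¬z2 drops from the rest; 2 of the 2^4 = 16 assignments to the other variables satisfy what remains.
With z2 = False, by the same count on the reduced clause set, 0 assignments work.
Total: 2 + 0 = 2.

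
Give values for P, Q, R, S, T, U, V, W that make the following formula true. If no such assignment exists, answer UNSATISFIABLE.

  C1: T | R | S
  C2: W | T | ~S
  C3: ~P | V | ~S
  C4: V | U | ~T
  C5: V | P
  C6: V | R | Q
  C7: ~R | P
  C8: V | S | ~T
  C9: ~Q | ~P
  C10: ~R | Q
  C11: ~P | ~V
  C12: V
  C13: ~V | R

UNSATISFIABLE

(V) alone gives V = 1.
(~P) alone gives P = 0.
(~R) alone gives R = 0.
That conflicts with the unit clause (R).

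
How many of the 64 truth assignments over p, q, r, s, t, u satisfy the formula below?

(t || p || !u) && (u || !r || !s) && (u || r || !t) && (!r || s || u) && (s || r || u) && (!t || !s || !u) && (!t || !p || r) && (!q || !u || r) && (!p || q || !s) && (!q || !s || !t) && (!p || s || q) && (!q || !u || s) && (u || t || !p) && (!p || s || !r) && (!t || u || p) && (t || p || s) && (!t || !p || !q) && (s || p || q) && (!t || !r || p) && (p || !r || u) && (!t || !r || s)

There are 2^6 = 64 truth assignments over (p, q, r, s, t, u).
Split on p. With p = true, the clauses containing p are satisfied and !p drops from the rest; 1 of the 2^5 = 32 assignments to the other variables satisfy what remains.
With p = false, by the same count on the reduced clause set, 2 assignments work.
Total: 1 + 2 = 3.

3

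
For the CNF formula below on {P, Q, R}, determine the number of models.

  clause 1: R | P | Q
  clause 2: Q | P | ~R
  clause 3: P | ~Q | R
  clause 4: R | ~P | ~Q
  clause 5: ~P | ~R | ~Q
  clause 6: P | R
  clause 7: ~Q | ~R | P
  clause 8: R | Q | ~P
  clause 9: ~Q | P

There are 2^3 = 8 truth assignments over (P, Q, R).
Check each against the 9 clauses (columns in the order P, Q, R):
  F F F  ✗ fails (R | P | Q)
  F F T  ✗ fails (Q | P | ~R)
  F T F  ✗ fails (P | ~Q | R)
  F T T  ✗ fails (~Q | ~R | P)
  T F F  ✗ fails (R | Q | ~P)
  T F T  ✓ satisfies all
  T T F  ✗ fails (R | ~P | ~Q)
  T T T  ✗ fails (~P | ~R | ~Q)
1 of the 8 rows is a model.

1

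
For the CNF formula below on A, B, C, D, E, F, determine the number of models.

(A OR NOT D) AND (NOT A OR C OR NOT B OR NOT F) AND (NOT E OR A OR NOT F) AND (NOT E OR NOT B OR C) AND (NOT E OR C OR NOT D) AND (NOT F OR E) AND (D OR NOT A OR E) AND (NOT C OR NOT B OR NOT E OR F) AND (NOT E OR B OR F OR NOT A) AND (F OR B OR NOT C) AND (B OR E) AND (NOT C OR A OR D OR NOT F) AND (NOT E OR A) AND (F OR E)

There are 2^6 = 64 truth assignments over (A, B, C, D, E, F).
Split on A. With A = true, the clauses containing A are satisfied and NOT A drops from the rest; 5 of the 2^5 = 32 assignments to the other variables satisfy what remains.
With A = false, by the same count on the reduced clause set, 0 assignments work.
Total: 5 + 0 = 5.

5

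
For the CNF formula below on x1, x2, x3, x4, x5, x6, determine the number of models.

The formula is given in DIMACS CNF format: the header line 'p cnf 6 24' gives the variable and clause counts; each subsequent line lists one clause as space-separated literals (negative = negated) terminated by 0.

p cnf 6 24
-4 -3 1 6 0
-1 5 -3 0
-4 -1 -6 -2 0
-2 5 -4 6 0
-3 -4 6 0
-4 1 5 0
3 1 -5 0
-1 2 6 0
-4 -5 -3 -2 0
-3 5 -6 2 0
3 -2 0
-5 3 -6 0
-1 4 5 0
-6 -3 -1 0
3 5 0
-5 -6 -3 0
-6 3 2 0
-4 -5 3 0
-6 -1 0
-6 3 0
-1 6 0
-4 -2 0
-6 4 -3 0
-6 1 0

4

There are 2^6 = 64 truth assignments over (x1, x2, x3, x4, x5, x6).
Split on x5. With x5 = True, the clauses containing x5 are satisfied and ¬x5 drops from the rest; 2 of the 2^5 = 32 assignments to the other variables satisfy what remains.
With x5 = False, by the same count on the reduced clause set, 2 assignments work.
(One model: x1=F, x2=F, x3=T, x4=F, x5=F, x6=F.)
Total: 2 + 2 = 4.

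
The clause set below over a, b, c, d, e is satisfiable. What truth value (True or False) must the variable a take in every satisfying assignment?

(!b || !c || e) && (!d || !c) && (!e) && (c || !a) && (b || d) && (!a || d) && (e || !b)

Suppose a = true.
The clause (!e) is unit, so e = false.
The clause (c) is unit, so c = true.
The clause (!b) is unit, so b = false.
The clause (!d) is unit, so d = false.
But (d) is also a unit clause — contradiction.
So every satisfying assignment has a = False.

False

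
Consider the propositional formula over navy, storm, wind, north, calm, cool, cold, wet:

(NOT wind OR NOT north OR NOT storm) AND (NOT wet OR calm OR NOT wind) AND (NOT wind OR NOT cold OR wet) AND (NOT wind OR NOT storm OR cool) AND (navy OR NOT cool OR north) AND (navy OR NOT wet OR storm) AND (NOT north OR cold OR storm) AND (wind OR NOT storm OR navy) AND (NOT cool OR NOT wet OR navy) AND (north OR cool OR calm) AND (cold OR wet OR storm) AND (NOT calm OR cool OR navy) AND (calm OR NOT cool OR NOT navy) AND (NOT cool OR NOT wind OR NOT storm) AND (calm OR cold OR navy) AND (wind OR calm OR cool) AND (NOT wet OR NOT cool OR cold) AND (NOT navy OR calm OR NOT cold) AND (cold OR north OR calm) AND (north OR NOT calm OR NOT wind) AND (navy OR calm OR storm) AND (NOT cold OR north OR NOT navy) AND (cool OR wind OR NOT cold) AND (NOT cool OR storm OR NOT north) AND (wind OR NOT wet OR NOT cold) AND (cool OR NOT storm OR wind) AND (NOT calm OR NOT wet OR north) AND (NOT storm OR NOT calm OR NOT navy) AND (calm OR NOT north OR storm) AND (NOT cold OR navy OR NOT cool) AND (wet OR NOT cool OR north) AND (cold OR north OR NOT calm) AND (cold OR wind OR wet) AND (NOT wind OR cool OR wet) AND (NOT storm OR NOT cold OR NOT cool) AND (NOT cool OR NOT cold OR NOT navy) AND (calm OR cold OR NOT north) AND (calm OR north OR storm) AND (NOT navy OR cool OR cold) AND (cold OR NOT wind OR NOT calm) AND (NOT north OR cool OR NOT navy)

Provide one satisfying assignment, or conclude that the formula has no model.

UNSATISFIABLE

Case wind = false:
Case storm = false:
Case navy = true:
Case north = false:
The clause (NOT cold) is unit, so cold = false.
The clause (wet) is unit, so wet = true.
The clause (NOT cool) is unit, so cool = false.
That conflicts with the unit clause (cool).
So north must be the other value — set north = true.
The clause (cold) is unit, so cold = true.
The clause (calm) is unit, so calm = true.
The clause (cool) is unit, so cool = true.
That conflicts with the unit clause (NOT cool).
Either choice for north ends in contradiction.
So navy must be the other value — set navy = false.
The clause (NOT wet) is unit, so wet = false.
The clause (cold) is unit, so cold = true.
The clause (calm) is unit, so calm = true.
The clause (cool) is unit, so cool = true.
That conflicts with the unit clause (NOT cool).
Either choice for navy ends in contradiction.
So storm must be the other value — set storm = true.
The clause (navy) is unit, so navy = true.
The clause (cool) is unit, so cool = true.
The clause (calm) is unit, so calm = true.
That conflicts with the unit clause (NOT calm).
Either choice for storm ends in contradiction.
So wind must be the other value — set wind = true.
Case north = false:
The clause (NOT calm) is unit, so calm = false.
The clause (NOT wet) is unit, so wet = false.
The clause (NOT cold) is unit, so cold = false.
That conflicts with the unit clause (cold).
So north must be the other value — set north = true.
The clause (NOT storm) is unit, so storm = false.
The clause (cold) is unit, so cold = true.
The clause (wet) is unit, so wet = true.
The clause (calm) is unit, so calm = true.
The clause (navy) is unit, so navy = true.
The clause (NOT cool) is unit, so cool = false.
That conflicts with the unit clause (cool).
Either choice for north ends in contradiction.
Either choice for wind ends in contradiction.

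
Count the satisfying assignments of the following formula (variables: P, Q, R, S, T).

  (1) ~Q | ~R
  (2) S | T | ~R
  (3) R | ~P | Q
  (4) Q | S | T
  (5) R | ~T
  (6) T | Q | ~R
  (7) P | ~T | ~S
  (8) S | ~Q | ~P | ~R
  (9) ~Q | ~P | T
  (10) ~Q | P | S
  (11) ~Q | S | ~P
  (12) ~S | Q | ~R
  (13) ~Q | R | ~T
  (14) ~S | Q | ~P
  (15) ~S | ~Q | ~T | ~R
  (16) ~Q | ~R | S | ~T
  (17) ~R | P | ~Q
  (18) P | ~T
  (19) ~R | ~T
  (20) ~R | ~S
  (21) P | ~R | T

There are 2^5 = 32 truth assignments over (P, Q, R, S, T).
Split on T. With T = 1, the clauses containing T are satisfied and ~T drops from the rest; 0 of the 2^4 = 16 assignments to the other variables satisfy what remains.
With T = 0, by the same count on the reduced clause set, 2 assignments work.
(One model: P=F, Q=F, R=F, S=T, T=F.)
Total: 0 + 2 = 2.

2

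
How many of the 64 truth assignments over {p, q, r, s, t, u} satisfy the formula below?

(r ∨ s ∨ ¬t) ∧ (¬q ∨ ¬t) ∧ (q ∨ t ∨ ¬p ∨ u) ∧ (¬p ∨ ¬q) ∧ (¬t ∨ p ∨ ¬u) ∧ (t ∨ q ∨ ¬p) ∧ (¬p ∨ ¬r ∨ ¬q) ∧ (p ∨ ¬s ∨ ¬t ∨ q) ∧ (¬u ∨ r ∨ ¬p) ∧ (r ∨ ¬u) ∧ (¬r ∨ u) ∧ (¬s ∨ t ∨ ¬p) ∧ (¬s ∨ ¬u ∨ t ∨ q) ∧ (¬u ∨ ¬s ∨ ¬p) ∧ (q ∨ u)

6

There are 2^6 = 64 truth assignments over (p, q, r, s, t, u).
Split on r. With r = True, the clauses containing r are satisfied and ¬r drops from the rest; 4 of the 2^5 = 32 assignments to the other variables satisfy what remains.
With r = False, by the same count on the reduced clause set, 2 assignments work.
Total: 4 + 2 = 6.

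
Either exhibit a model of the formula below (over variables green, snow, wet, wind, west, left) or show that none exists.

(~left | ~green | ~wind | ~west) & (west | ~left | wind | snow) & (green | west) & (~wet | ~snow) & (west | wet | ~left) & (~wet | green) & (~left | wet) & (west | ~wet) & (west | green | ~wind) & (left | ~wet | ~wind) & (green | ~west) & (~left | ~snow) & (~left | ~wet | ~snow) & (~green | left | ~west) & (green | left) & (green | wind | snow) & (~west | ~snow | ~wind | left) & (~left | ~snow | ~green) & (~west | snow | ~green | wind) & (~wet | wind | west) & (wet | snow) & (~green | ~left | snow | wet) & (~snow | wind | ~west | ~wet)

Branch on green: set green = 1.
Branch on wet: set wet = 0.
From the singleton clause (~left), left = 0.
From the singleton clause (~west), west = 0.
From the singleton clause (snow), snow = 1.
Every clause is now satisfied; wind is unconstrained.

green ↦ 1, snow ↦ 1, wet ↦ 0, wind ↦ 1, west ↦ 0, left ↦ 0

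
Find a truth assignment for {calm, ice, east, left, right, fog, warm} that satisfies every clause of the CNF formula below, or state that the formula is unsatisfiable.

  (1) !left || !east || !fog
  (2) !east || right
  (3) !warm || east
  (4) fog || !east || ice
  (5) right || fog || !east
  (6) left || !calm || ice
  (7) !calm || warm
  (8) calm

calm ↦ true,  ice ↦ true,  east ↦ true,  left ↦ true,  right ↦ true,  fog ↦ false,  warm ↦ true

The clause (calm) is unit, so calm = true.
The clause (warm) is unit, so warm = true.
The clause (east) is unit, so east = true.
The clause (right) is unit, so right = true.
Try left = true.
The clause (!fog) is unit, so fog = false.
The clause (ice) is unit, so ice = true.
This assignment satisfies each clause.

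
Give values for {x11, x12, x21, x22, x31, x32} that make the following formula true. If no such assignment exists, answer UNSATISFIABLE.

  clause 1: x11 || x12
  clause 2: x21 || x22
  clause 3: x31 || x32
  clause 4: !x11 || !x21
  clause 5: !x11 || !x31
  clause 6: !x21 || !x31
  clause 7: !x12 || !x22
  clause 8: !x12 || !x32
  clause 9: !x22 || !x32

Case x11 = true:
The clause (!x21) is unit, so x21 = false.
The clause (x22) is unit, so x22 = true.
The clause (!x31) is unit, so x31 = false.
The clause (x32) is unit, so x32 = true.
Now (!x32) is unsatisfied and unit — conflict.
That branch fails; take x11 = false instead.
The clause (x12) is unit, so x12 = true.
The clause (!x22) is unit, so x22 = false.
The clause (x21) is unit, so x21 = true.
The clause (!x31) is unit, so x31 = false.
The clause (x32) is unit, so x32 = true.
Now (!x32) is unsatisfied and unit — conflict.
Either choice for x11 ends in contradiction.

UNSATISFIABLE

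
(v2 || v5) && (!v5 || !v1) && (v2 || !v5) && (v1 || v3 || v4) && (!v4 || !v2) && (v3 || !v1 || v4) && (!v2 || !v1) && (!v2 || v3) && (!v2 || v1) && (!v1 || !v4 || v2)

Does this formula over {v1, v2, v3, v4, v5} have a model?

Branch on v2: set v2 = true.
Unit clause (!v4) forces v4 = false.
Unit clause (!v1) forces v1 = false.
Now (v1) is unsatisfied and unit — conflict.
Backtrack on v2: now try v2 = false.
Unit clause (v5) forces v5 = true.
Now (!v5) is unsatisfied and unit — conflict.
Either choice for v2 ends in contradiction.
No assignment satisfies every clause.

Unsatisfiable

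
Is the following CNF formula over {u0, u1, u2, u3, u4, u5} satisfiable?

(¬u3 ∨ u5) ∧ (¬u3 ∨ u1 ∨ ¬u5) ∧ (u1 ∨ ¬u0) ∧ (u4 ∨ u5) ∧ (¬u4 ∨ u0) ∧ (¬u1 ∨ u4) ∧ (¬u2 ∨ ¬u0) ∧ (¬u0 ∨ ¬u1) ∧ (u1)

No

From the singleton clause (u1), u1 = True.
From the singleton clause (u4), u4 = True.
From the singleton clause (u0), u0 = True.
That conflicts with the unit clause (¬u0).
No assignment satisfies every clause.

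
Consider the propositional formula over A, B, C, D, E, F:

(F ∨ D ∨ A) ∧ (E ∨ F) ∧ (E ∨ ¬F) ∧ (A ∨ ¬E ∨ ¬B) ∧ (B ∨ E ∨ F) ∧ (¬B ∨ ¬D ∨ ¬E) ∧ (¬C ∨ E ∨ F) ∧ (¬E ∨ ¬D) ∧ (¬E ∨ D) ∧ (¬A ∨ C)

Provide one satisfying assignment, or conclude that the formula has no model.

Try E = True.
(¬D) alone gives D = False.
Now (D) is unsatisfied and unit — conflict.
So E must be the other value — set E = False.
(F) alone gives F = True.
Now (¬F) is unsatisfied and unit — conflict.
Either choice for E ends in contradiction.

UNSATISFIABLE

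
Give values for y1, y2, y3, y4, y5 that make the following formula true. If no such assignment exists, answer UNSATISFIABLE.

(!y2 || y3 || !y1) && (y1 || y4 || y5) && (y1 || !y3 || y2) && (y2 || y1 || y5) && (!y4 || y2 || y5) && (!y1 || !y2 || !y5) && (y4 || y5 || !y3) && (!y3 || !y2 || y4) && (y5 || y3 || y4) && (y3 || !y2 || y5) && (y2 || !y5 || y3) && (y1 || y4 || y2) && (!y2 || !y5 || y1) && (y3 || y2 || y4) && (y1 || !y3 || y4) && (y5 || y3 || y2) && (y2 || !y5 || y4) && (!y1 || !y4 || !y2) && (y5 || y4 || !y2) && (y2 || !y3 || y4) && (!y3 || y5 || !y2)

Case y2 = false:
Case y1 = true:
Case y4 = true:
The clause (y5) is unit, so y5 = true.
The clause (y3) is unit, so y3 = true.
All clauses are satisfied.

y1=true, y2=false, y3=true, y4=true, y5=true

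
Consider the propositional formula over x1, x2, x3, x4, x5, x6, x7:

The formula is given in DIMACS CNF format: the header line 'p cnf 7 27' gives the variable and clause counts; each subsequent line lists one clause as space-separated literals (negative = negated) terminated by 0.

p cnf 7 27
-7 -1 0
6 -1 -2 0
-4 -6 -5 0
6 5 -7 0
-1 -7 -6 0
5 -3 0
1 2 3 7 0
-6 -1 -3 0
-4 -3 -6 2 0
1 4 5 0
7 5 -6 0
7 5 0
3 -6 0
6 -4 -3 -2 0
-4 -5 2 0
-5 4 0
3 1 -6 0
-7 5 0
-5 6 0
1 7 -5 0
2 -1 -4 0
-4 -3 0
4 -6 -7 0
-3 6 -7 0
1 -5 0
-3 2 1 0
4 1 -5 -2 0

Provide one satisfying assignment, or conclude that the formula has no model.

Case x7 = False:
The clause (x5) is unit, so x5 = True.
The clause (x4) is unit, so x4 = True.
The clause (¬x6) is unit, so x6 = False.
But (x6) is also a unit clause — contradiction.
Backtrack on x7: now try x7 = True.
The clause (¬x1) is unit, so x1 = False.
The clause (x5) is unit, so x5 = True.
But (¬x5) is also a unit clause — contradiction.
Either choice for x7 ends in contradiction.

UNSATISFIABLE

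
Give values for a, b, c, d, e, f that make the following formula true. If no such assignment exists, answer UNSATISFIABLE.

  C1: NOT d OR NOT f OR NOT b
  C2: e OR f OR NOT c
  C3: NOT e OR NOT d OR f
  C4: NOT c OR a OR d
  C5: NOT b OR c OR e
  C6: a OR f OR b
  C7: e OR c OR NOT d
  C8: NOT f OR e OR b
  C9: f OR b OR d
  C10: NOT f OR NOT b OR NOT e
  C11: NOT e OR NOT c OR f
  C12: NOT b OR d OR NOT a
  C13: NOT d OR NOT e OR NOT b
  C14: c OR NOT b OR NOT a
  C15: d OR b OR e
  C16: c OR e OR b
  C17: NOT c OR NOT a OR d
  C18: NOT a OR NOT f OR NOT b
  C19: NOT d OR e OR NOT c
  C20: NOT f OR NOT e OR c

Try d = true.
Try f = true.
Unit clause (NOT b) forces b = false.
Unit clause (e) forces e = true.
Unit clause (c) forces c = true.
No clause remains; a is free.

a=false,  b=false,  c=true,  d=true,  e=true,  f=true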